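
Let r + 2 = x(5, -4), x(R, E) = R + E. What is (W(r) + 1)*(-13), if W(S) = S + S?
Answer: 13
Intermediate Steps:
x(R, E) = E + R
r = -1 (r = -2 + (-4 + 5) = -2 + 1 = -1)
W(S) = 2*S
(W(r) + 1)*(-13) = (2*(-1) + 1)*(-13) = (-2 + 1)*(-13) = -1*(-13) = 13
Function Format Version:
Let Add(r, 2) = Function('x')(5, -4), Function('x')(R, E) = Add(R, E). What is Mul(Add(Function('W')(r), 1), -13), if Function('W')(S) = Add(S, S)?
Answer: 13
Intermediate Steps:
Function('x')(R, E) = Add(E, R)
r = -1 (r = Add(-2, Add(-4, 5)) = Add(-2, 1) = -1)
Function('W')(S) = Mul(2, S)
Mul(Add(Function('W')(r), 1), -13) = Mul(Add(Mul(2, -1), 1), -13) = Mul(Add(-2, 1), -13) = Mul(-1, -13) = 13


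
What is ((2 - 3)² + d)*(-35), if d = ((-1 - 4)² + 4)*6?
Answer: -6125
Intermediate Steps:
d = 174 (d = ((-5)² + 4)*6 = (25 + 4)*6 = 29*6 = 174)
((2 - 3)² + d)*(-35) = ((2 - 3)² + 174)*(-35) = ((-1)² + 174)*(-35) = (1 + 174)*(-35) = 175*(-35) = -6125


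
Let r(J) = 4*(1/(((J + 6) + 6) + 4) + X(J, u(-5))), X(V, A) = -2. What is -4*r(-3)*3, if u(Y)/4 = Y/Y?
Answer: 1200/13 ≈ 92.308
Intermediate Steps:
u(Y) = 4 (u(Y) = 4*(Y/Y) = 4*1 = 4)
r(J) = -8 + 4/(16 + J) (r(J) = 4*(1/(((J + 6) + 6) + 4) - 2) = 4*(1/(((6 + J) + 6) + 4) - 2) = 4*(1/((12 + J) + 4) - 2) = 4*(1/(16 + J) - 2) = 4*(-2 + 1/(16 + J)) = -8 + 4/(16 + J))
-4*r(-3)*3 = -16*(-31 - 2*(-3))/(16 - 3)*3 = -16*(-31 + 6)/13*3 = -16*(-25)/13*3 = -4*(-100/13)*3 = (400/13)*3 = 1200/13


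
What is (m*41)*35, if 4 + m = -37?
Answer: -58835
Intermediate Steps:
m = -41 (m = -4 - 37 = -41)
(m*41)*35 = -41*41*35 = -1681*35 = -58835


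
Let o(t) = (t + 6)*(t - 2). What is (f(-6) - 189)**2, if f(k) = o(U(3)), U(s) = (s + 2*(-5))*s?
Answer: 24336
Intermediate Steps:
U(s) = s*(-10 + s) (U(s) = (s - 10)*s = (-10 + s)*s = s*(-10 + s))
o(t) = (-2 + t)*(6 + t) (o(t) = (6 + t)*(-2 + t) = (-2 + t)*(6 + t))
f(k) = 345 (f(k) = -12 + (3*(-10 + 3))**2 + 4*(3*(-10 + 3)) = -12 + (3*(-7))**2 + 4*(3*(-7)) = -12 + (-21)**2 + 4*(-21) = -12 + 441 - 84 = 345)
(f(-6) - 189)**2 = (345 - 189)**2 = 156**2 = 24336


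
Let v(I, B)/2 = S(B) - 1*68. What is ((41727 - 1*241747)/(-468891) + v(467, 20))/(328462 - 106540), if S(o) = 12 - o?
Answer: -35535706/52028614251 ≈ -0.00068300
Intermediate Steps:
v(I, B) = -112 - 2*B (v(I, B) = 2*((12 - B) - 1*68) = 2*((12 - B) - 68) = 2*(-56 - B) = -112 - 2*B)
((41727 - 1*241747)/(-468891) + v(467, 20))/(328462 - 106540) = ((41727 - 1*241747)/(-468891) + (-112 - 2*20))/(328462 - 106540) = ((41727 - 241747)*(-1/468891) + (-112 - 40))/221922 = (-200020*(-1/468891) - 152)*(1/221922) = (200020/468891 - 152)*(1/221922) = -71071412/468891*1/221922 = -35535706/52028614251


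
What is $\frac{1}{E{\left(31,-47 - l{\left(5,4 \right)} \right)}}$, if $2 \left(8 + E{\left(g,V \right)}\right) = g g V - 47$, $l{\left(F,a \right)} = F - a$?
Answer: $- \frac{2}{46191} \approx -4.3298 \cdot 10^{-5}$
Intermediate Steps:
$E{\left(g,V \right)} = - \frac{63}{2} + \frac{V g^{2}}{2}$ ($E{\left(g,V \right)} = -8 + \frac{g g V - 47}{2} = -8 + \frac{g^{2} V - 47}{2} = -8 + \frac{V g^{2} - 47}{2} = -8 + \frac{-47 + V g^{2}}{2} = -8 + \left(- \frac{47}{2} + \frac{V g^{2}}{2}\right) = - \frac{63}{2} + \frac{V g^{2}}{2}$)
$\frac{1}{E{\left(31,-47 - l{\left(5,4 \right)} \right)}} = \frac{1}{- \frac{63}{2} + \frac{\left(-47 - \left(5 - 4\right)\right) 31^{2}}{2}} = \frac{1}{- \frac{63}{2} + \frac{1}{2} \left(-47 - \left(5 - 4\right)\right) 961} = \frac{1}{- \frac{63}{2} + \frac{1}{2} \left(-47 - 1\right) 961} = \frac{1}{- \frac{63}{2} + \frac{1}{2} \left(-48\right) 961} = \frac{1}{- \frac{63}{2} - 23064} = \frac{1}{- \frac{46191}{2}} = - \frac{2}{46191}$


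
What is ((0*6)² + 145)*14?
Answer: 2030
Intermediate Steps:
((0*6)² + 145)*14 = (0² + 145)*14 = (0 + 145)*14 = 145*14 = 2030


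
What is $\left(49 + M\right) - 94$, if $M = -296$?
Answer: $-341$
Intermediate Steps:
$\left(49 + M\right) - 94 = \left(49 - 296\right) - 94 = -247 - 94 = -341$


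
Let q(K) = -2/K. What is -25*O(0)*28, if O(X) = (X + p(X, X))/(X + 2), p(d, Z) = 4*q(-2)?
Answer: -1400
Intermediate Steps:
p(d, Z) = 4 (p(d, Z) = 4*(-2/(-2)) = 4*(-2*(-1/2)) = 4*1 = 4)
O(X) = (4 + X)/(2 + X) (O(X) = (X + 4)/(X + 2) = (4 + X)/(2 + X))
-25*O(0)*28 = -25*(4 + 0)/(2 + 0)*28 = -25*4/2*28 = -25*2*28 = -50*28 = -1400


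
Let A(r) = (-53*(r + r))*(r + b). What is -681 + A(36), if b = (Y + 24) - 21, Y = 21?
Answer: -229641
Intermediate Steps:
b = 24 (b = (21 + 24) - 21 = 45 - 21 = 24)
A(r) = -106*r*(24 + r) (A(r) = (-53*(r + r))*(r + 24) = (-106*r)*(24 + r) = -106*r*(24 + r))
-681 + A(36) = -681 - 106*36*(24 + 36) = -681 - 106*36*60 = -681 - 228960 = -229641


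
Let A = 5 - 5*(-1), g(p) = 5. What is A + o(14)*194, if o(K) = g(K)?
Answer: 980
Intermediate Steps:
A = 10 (A = 5 + 5 = 10)
o(K) = 5
A + o(14)*194 = 10 + 5*194 = 10 + 970 = 980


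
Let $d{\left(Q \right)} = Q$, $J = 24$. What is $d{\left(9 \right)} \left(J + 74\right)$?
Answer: $882$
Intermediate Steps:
$d{\left(9 \right)} \left(J + 74\right) = 9 \left(24 + 74\right) = 9 \cdot 98 = 882$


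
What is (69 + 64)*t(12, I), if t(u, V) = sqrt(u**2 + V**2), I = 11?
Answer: 133*sqrt(265) ≈ 2165.1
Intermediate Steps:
t(u, V) = sqrt(V**2 + u**2)
(69 + 64)*t(12, I) = (69 + 64)*sqrt(11**2 + 12**2) = 133*sqrt(121 + 144) = 133*sqrt(265)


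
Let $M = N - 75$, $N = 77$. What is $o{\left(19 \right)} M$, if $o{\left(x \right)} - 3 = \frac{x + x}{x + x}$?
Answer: $8$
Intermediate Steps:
$M = 2$ ($M = 77 - 75 = 2$)
$o{\left(x \right)} = 4$ ($o{\left(x \right)} = 3 + \frac{x + x}{x + x} = 3 + \frac{2 x}{2 x} = 3 + \frac{1}{2 x} 2 x = 3 + 1 = 4$)
$o{\left(19 \right)} M = 4 \cdot 2 = 8$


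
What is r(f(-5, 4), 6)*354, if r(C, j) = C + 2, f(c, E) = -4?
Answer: -708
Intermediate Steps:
r(C, j) = 2 + C
r(f(-5, 4), 6)*354 = (2 - 4)*354 = -2*354 = -708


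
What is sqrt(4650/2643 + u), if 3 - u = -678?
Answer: sqrt(529931191)/881 ≈ 26.130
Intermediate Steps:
u = 681 (u = 3 - 1*(-678) = 3 + 678 = 681)
sqrt(4650/2643 + u) = sqrt(4650/2643 + 681) = sqrt(4650*(1/2643) + 681) = sqrt(1550/881 + 681) = sqrt(601511/881) = sqrt(529931191)/881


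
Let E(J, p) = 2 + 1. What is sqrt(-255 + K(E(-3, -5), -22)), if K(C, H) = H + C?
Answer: I*sqrt(274) ≈ 16.553*I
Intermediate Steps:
E(J, p) = 3
K(C, H) = C + H
sqrt(-255 + K(E(-3, -5), -22)) = sqrt(-255 + (3 - 22)) = sqrt(-255 - 19) = sqrt(-274) = I*sqrt(274)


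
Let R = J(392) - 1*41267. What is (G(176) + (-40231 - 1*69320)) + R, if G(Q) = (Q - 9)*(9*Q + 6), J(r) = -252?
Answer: 114460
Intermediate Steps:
R = -41519 (R = -252 - 1*41267 = -252 - 41267 = -41519)
G(Q) = (-9 + Q)*(6 + 9*Q)
(G(176) + (-40231 - 1*69320)) + R = ((-54 - 75*176 + 9*176²) + (-40231 - 1*69320)) - 41519 = ((-54 - 13200 + 9*30976) + (-40231 - 69320)) - 41519 = ((-54 - 13200 + 278784) - 109551) - 41519 = (265530 - 109551) - 41519 = 155979 - 41519 = 114460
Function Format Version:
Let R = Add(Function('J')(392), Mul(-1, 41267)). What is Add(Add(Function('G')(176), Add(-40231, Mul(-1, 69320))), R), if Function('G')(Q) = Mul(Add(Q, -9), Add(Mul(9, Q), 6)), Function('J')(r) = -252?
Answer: 114460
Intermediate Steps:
R = -41519 (R = Add(-252, Mul(-1, 41267)) = Add(-252, -41267) = -41519)
Function('G')(Q) = Mul(Add(-9, Q), Add(6, Mul(9, Q)))
Add(Add(Function('G')(176), Add(-40231, Mul(-1, 69320))), R) = Add(Add(Add(-54, Mul(-75, 176), Mul(9, Pow(176, 2))), Add(-40231, Mul(-1, 69320))), -41519) = Add(Add(Add(-54, -13200, Mul(9, 30976)), Add(-40231, -69320)), -41519) = Add(Add(Add(-54, -13200, 278784), -109551), -41519) = Add(Add(265530, -109551), -41519) = Add(155979, -41519) = 114460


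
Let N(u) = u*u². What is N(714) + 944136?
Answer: 364938480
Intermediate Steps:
N(u) = u³
N(714) + 944136 = 714³ + 944136 = 363994344 + 944136 = 364938480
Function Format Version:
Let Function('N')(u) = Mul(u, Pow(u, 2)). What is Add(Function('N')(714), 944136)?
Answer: 364938480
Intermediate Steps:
Function('N')(u) = Pow(u, 3)
Add(Function('N')(714), 944136) = Add(Pow(714, 3), 944136) = Add(363994344, 944136) = 364938480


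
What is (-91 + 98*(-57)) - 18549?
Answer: -24226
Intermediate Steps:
(-91 + 98*(-57)) - 18549 = (-91 - 5586) - 18549 = -5677 - 18549 = -24226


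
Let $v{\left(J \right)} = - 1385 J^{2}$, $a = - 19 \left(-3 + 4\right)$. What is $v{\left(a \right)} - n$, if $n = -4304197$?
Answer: $3804212$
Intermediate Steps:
$a = -19$ ($a = \left(-19\right) 1 = -19$)
$v{\left(a \right)} - n = - 1385 \left(-19\right)^{2} - -4304197 = \left(-1385\right) 361 + 4304197 = -499985 + 4304197 = 3804212$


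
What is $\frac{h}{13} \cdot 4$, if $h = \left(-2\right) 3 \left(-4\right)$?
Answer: $\frac{96}{13} \approx 7.3846$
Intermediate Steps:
$h = 24$ ($h = \left(-6\right) \left(-4\right) = 24$)
$\frac{h}{13} \cdot 4 = \frac{24}{13} \cdot 4 = \frac{96}{13}$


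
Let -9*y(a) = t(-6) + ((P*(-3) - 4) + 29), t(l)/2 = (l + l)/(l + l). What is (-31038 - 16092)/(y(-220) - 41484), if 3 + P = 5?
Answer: 141390/124459 ≈ 1.1360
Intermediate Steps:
P = 2 (P = -3 + 5 = 2)
t(l) = 2 (t(l) = 2*((l + l)/(l + l)) = 2*((2*l)/((2*l))) = 2*((2*l)*(1/(2*l))) = 2*1 = 2)
y(a) = -7/3 (y(a) = -(2 + ((2*(-3) - 4) + 29))/9 = -(2 + ((-6 - 4) + 29))/9 = -(2 + (-10 + 29))/9 = -(2 + 19)/9 = -⅑*21 = -7/3)
(-31038 - 16092)/(y(-220) - 41484) = (-31038 - 16092)/(-7/3 - 41484) = -47130/(-124459/3) = -47130*(-3/124459) = 141390/124459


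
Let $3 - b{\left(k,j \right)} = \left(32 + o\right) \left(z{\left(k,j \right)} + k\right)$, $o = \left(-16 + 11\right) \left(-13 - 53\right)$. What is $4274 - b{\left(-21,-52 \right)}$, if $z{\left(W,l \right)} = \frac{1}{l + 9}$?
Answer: $- \frac{143595}{43} \approx -3339.4$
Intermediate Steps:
$z{\left(W,l \right)} = \frac{1}{9 + l}$
$o = 330$ ($o = \left(-5\right) \left(-66\right) = 330$)
$b{\left(k,j \right)} = 3 - 362 k - \frac{362}{9 + j}$ ($b{\left(k,j \right)} = 3 - \left(32 + 330\right) \left(\frac{1}{9 + j} + k\right) = 3 - 362 \left(k + \frac{1}{9 + j}\right) = 3 - \left(362 k + \frac{362}{9 + j}\right) = 3 - 362 k - \frac{362}{9 + j}$)
$4274 - b{\left(-21,-52 \right)} = 4274 - \frac{-362 + \left(3 - -7602\right) \left(9 - 52\right)}{9 - 52} = 4274 - \frac{-362 + \left(3 + 7602\right) \left(-43\right)}{-43} = 4274 - - \frac{-362 + 7605 \left(-43\right)}{43} = 4274 - - \frac{-362 - 327015}{43} = 4274 - \left(- \frac{1}{43}\right) \left(-327377\right) = 4274 - \frac{327377}{43} = - \frac{143595}{43}$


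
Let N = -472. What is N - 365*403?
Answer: -147567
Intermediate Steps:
N - 365*403 = -472 - 365*403 = -472 - 147095 = -147567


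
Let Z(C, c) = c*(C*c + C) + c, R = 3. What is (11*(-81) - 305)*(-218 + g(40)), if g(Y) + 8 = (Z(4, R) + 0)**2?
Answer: -2840500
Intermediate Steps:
Z(C, c) = c + c*(C + C*c) (Z(C, c) = c*(C + C*c) + c = c + c*(C + C*c))
g(Y) = 2593 (g(Y) = -8 + (3*(1 + 4 + 4*3) + 0)**2 = -8 + (3*(1 + 4 + 12) + 0)**2 = -8 + (3*17 + 0)**2 = -8 + (51 + 0)**2 = -8 + 51**2 = -8 + 2601 = 2593)
(11*(-81) - 305)*(-218 + g(40)) = (11*(-81) - 305)*(-218 + 2593) = (-891 - 305)*2375 = -1196*2375 = -2840500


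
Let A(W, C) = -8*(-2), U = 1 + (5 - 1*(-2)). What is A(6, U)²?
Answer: 256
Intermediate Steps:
U = 8 (U = 1 + (5 + 2) = 1 + 7 = 8)
A(W, C) = 16
A(6, U)² = 16² = 256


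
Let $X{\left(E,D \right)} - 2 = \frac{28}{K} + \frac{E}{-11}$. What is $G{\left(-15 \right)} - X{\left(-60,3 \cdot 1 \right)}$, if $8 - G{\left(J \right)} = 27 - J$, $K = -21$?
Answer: $- \frac{1324}{33} \approx -40.121$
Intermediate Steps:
$X{\left(E,D \right)} = \frac{2}{3} - \frac{E}{11}$ ($X{\left(E,D \right)} = 2 + \left(\frac{28}{-21} + \frac{E}{-11}\right) = 2 + \left(28 \left(- \frac{1}{21}\right) + E \left(- \frac{1}{11}\right)\right) = 2 - \left(\frac{4}{3} + \frac{E}{11}\right) = \frac{2}{3} - \frac{E}{11}$)
$G{\left(J \right)} = -19 + J$ ($G{\left(J \right)} = 8 - \left(27 - J\right) = 8 + \left(-27 + J\right) = -19 + J$)
$G{\left(-15 \right)} - X{\left(-60,3 \cdot 1 \right)} = \left(-19 - 15\right) - \left(\frac{2}{3} - - \frac{60}{11}\right) = -34 - \left(\frac{2}{3} + \frac{60}{11}\right) = -34 - \frac{202}{33} = - \frac{1324}{33}$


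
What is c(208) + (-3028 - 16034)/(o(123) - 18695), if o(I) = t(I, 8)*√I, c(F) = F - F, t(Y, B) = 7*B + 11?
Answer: 178182045/174475439 + 638577*√123/174475439 ≈ 1.0618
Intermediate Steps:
t(Y, B) = 11 + 7*B
c(F) = 0
o(I) = 67*√I (o(I) = (11 + 7*8)*√I = (11 + 56)*√I = 67*√I)
c(208) + (-3028 - 16034)/(o(123) - 18695) = 0 + (-3028 - 16034)/(67*√123 - 18695) = 0 - 19062/(-18695 + 67*√123) = -19062/(-18695 + 67*√123)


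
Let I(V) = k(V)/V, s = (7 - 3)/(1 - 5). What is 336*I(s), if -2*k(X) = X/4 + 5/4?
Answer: 168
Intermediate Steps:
s = -1 (s = 4/(-4) = 4*(-1/4) = -1)
k(X) = -5/8 - X/8 (k(X) = -(X/4 + 5/4)/2 = -(5/4 + X/4)/2 = -5/8 - X/8)
I(V) = (-5/8 - V/8)/V
336*I(s) = 336*((1/8)*(-5 - 1*(-1))/(-1)) = 336*((1/8)*(-1)*(-5 + 1)) = 336*((1/8)*(-1)*(-4)) = 336*(1/2) = 168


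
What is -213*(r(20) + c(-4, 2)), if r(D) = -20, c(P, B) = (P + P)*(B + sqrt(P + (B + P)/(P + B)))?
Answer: 7668 + 1704*I*sqrt(3) ≈ 7668.0 + 2951.4*I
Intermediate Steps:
c(P, B) = 2*P*(B + sqrt(1 + P)) (c(P, B) = (2*P)*(B + sqrt(P + (B + P)/(B + P))) = (2*P)*(B + sqrt(P + 1)) = (2*P)*(B + sqrt(1 + P)) = 2*P*(B + sqrt(1 + P)))
-213*(r(20) + c(-4, 2)) = -213*(-20 + 2*(-4)*(2 + sqrt((2 - 4 - 4*(2 - 4))/(2 - 4)))) = -213*(-20 + 2*(-4)*(2 + sqrt((2 - 4 - 4*(-2))/(-2)))) = -213*(-20 + 2*(-4)*(2 + sqrt(-(2 - 4 + 8)/2))) = -213*(-20 + 2*(-4)*(2 + sqrt(-1/2*6))) = -213*(-20 + 2*(-4)*(2 + sqrt(-3))) = -213*(-20 + 2*(-4)*(2 + I*sqrt(3))) = -213*(-20 + (-16 - 8*I*sqrt(3))) = -213*(-36 - 8*I*sqrt(3)) = 7668 + 1704*I*sqrt(3)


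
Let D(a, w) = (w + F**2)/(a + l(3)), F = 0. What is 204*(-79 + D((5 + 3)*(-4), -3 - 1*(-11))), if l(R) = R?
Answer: -468996/29 ≈ -16172.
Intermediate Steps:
D(a, w) = w/(3 + a) (D(a, w) = (w + 0**2)/(a + 3) = (w + 0)/(3 + a) = w/(3 + a))
204*(-79 + D((5 + 3)*(-4), -3 - 1*(-11))) = 204*(-79 + (-3 - 1*(-11))/(3 + (5 + 3)*(-4))) = 204*(-79 + (-3 + 11)/(3 + 8*(-4))) = 204*(-79 + 8/(3 - 32)) = 204*(-79 + 8/(-29)) = 204*(-79 + 8*(-1/29)) = 204*(-79 - 8/29) = 204*(-2299/29) = -468996/29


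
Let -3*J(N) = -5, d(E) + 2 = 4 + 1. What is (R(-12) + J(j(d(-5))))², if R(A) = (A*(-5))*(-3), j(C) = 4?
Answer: 286225/9 ≈ 31803.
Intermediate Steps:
d(E) = 3 (d(E) = -2 + (4 + 1) = -2 + 5 = 3)
J(N) = 5/3 (J(N) = -⅓*(-5) = 5/3)
R(A) = 15*A (R(A) = -5*A*(-3) = 15*A)
(R(-12) + J(j(d(-5))))² = (15*(-12) + 5/3)² = (-180 + 5/3)² = (-535/3)² = 286225/9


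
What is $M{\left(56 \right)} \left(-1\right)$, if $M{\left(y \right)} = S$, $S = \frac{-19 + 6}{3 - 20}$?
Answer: $- \frac{13}{17} \approx -0.76471$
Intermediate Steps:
$S = \frac{13}{17}$ ($S = - \frac{13}{-17} = \left(-13\right) \left(- \frac{1}{17}\right) = \frac{13}{17} \approx 0.76471$)
$M{\left(y \right)} = \frac{13}{17}$
$M{\left(56 \right)} \left(-1\right) = \frac{13}{17} \left(-1\right) = - \frac{13}{17}$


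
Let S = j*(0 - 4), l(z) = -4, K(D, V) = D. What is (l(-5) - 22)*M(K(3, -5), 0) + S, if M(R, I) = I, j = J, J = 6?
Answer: -24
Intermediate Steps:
j = 6
S = -24 (S = 6*(0 - 4) = 6*(-4) = -24)
(l(-5) - 22)*M(K(3, -5), 0) + S = (-4 - 22)*0 - 24 = -26*0 - 24 = 0 - 24 = -24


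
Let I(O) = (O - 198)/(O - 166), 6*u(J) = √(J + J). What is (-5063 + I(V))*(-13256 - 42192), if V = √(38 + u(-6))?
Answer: (139772209440 - 280677776*√(342 + 3*I*√3))/(498 - √3*√(114 + I*√3)) ≈ 2.8067e+8 - 3.2523*I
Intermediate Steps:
u(J) = √2*√J/6 (u(J) = √(J + J)/6 = √(2*J)/6 = (√2*√J)/6 = √2*√J/6)
V = √(38 + I*√3/3) (V = √(38 + √2*√(-6)/6) = √(38 + √2*(I*√6)/6) = √(38 + I*√3/3) ≈ 6.1646 + 0.04683*I)
I(O) = (-198 + O)/(-166 + O)
(-5063 + I(V))*(-13256 - 42192) = (-5063 + (-198 + √(342 + 3*I*√3)/3)/(-166 + √(342 + 3*I*√3)/3))*(-13256 - 42192) = (-5063 + (-198 + √(342 + 3*I*√3)/3)/(-166 + √(342 + 3*I*√3)/3))*(-55448) = 280733224 - 55448*(-198 + √(342 + 3*I*√3)/3)/(-166 + √(342 + 3*I*√3)/3)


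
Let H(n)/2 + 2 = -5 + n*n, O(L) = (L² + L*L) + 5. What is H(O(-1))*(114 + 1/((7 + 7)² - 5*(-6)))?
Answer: 1082130/113 ≈ 9576.4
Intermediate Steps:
O(L) = 5 + 2*L² (O(L) = (L² + L²) + 5 = 2*L² + 5 = 5 + 2*L²)
H(n) = -14 + 2*n² (H(n) = -4 + 2*(-5 + n*n) = -4 + 2*(-5 + n²) = -4 + (-10 + 2*n²) = -14 + 2*n²)
H(O(-1))*(114 + 1/((7 + 7)² - 5*(-6))) = (-14 + 2*(5 + 2*(-1)²)²)*(114 + 1/((7 + 7)² - 5*(-6))) = (-14 + 2*(5 + 2*1)²)*(114 + 1/(14² + 30)) = (-14 + 2*(5 + 2)²)*(114 + 1/(196 + 30)) = (-14 + 2*7²)*(114 + 1/226) = (-14 + 2*49)*(114 + 1/226) = (-14 + 98)*(25765/226) = 84*(25765/226) = 1082130/113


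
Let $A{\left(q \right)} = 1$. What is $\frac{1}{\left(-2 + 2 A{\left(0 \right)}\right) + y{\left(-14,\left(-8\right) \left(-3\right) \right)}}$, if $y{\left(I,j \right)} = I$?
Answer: $- \frac{1}{14} \approx -0.071429$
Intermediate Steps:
$\frac{1}{\left(-2 + 2 A{\left(0 \right)}\right) + y{\left(-14,\left(-8\right) \left(-3\right) \right)}} = \frac{1}{\left(-2 + 2 \cdot 1\right) - 14} = \frac{1}{\left(-2 + 2\right) - 14} = \frac{1}{0 - 14} = \frac{1}{-14} = - \frac{1}{14}$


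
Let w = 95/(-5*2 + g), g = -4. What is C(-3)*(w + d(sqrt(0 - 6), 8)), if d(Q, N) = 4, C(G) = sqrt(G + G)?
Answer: -39*I*sqrt(6)/14 ≈ -6.8236*I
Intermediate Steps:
C(G) = sqrt(2)*sqrt(G) (C(G) = sqrt(2*G) = sqrt(2)*sqrt(G))
w = -95/14 (w = 95/(-5*2 - 4) = 95/(-10 - 4) = 95/(-14) = 95*(-1/14) = -95/14 ≈ -6.7857)
C(-3)*(w + d(sqrt(0 - 6), 8)) = (sqrt(2)*sqrt(-3))*(-95/14 + 4) = (sqrt(2)*(I*sqrt(3)))*(-39/14) = (I*sqrt(6))*(-39/14) = -39*I*sqrt(6)/14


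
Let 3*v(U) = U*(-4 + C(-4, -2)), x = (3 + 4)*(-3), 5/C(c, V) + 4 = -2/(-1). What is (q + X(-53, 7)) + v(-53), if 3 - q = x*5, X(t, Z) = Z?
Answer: 1379/6 ≈ 229.83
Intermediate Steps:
C(c, V) = -5/2 (C(c, V) = 5/(-4 - 2/(-1)) = 5/(-4 - 2*(-1)) = 5/(-4 + 2) = 5/(-2) = 5*(-1/2) = -5/2)
x = -21 (x = 7*(-3) = -21)
q = 108 (q = 3 - (-21)*5 = 3 - 1*(-105) = 3 + 105 = 108)
v(U) = -13*U/6 (v(U) = (U*(-4 - 5/2))/3 = (U*(-13/2))/3 = (-13*U/2)/3 = -13*U/6)
(q + X(-53, 7)) + v(-53) = (108 + 7) - 13/6*(-53) = 115 + 689/6 = 1379/6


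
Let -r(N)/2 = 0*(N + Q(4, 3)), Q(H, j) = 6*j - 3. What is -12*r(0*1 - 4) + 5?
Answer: 5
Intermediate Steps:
Q(H, j) = -3 + 6*j
r(N) = 0 (r(N) = -0*(N + (-3 + 6*3)) = -0*(N + (-3 + 18)) = -0*(N + 15) = -0*(15 + N) = -2*0 = 0)
-12*r(0*1 - 4) + 5 = -12*0 + 5 = 0 + 5 = 5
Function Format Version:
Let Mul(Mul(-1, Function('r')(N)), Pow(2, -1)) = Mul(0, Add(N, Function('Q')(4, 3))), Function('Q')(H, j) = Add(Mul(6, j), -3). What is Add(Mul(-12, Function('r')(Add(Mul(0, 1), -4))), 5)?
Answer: 5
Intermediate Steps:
Function('Q')(H, j) = Add(-3, Mul(6, j))
Function('r')(N) = 0 (Function('r')(N) = Mul(-2, Mul(0, Add(N, Add(-3, Mul(6, 3))))) = Mul(-2, Mul(0, Add(N, Add(-3, 18)))) = Mul(-2, Mul(0, Add(N, 15))) = Mul(-2, Mul(0, Add(15, N))) = Mul(-2, 0) = 0)
Add(Mul(-12, Function('r')(Add(Mul(0, 1), -4))), 5) = Add(Mul(-12, 0), 5) = Add(0, 5) = 5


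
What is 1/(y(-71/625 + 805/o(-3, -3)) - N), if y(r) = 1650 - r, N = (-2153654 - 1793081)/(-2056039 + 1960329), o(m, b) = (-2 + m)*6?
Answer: 17945625/29353847998 ≈ 0.00061136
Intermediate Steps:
o(m, b) = -12 + 6*m
N = 789347/19142 (N = -3946735/(-95710) = -3946735*(-1/95710) = 789347/19142 ≈ 41.236)
1/(y(-71/625 + 805/o(-3, -3)) - N) = 1/((1650 - (-71/625 + 805/(-12 + 6*(-3)))) - 1*789347/19142) = 1/((1650 - (-71*1/625 + 805/(-12 - 18))) - 789347/19142) = 1/((1650 - (-71/625 + 805/(-30))) - 789347/19142) = 1/((1650 - (-71/625 + 805*(-1/30))) - 789347/19142) = 1/((1650 - (-71/625 - 161/6)) - 789347/19142) = 1/((1650 - 1*(-101051/3750)) - 789347/19142) = 1/((1650 + 101051/3750) - 789347/19142) = 1/(6288551/3750 - 789347/19142) = 1/(29353847998/17945625) = 17945625/29353847998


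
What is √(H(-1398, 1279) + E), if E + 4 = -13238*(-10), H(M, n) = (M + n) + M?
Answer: √130859 ≈ 361.74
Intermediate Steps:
H(M, n) = n + 2*M
E = 132376 (E = -4 - 13238*(-10) = -4 + 132380 = 132376)
√(H(-1398, 1279) + E) = √((1279 + 2*(-1398)) + 132376) = √((1279 - 2796) + 132376) = √(-1517 + 132376) = √130859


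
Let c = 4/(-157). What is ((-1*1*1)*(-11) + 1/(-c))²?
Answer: 40401/16 ≈ 2525.1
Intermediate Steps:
c = -4/157 (c = 4*(-1/157) = -4/157 ≈ -0.025478)
((-1*1*1)*(-11) + 1/(-c))² = ((-1*1*1)*(-11) + 1/(-1*(-4/157)))² = (-1*1*(-11) + 1/(4/157))² = (-1*(-11) + 157/4)² = (11 + 157/4)² = (201/4)² = 40401/16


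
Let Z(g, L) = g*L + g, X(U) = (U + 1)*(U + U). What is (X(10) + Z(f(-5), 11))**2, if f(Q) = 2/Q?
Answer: 1157776/25 ≈ 46311.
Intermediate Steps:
X(U) = 2*U*(1 + U) (X(U) = (1 + U)*(2*U) = 2*U*(1 + U))
Z(g, L) = g + L*g (Z(g, L) = L*g + g = g + L*g)
(X(10) + Z(f(-5), 11))**2 = (2*10*(1 + 10) + (2/(-5))*(1 + 11))**2 = (2*10*11 + (2*(-1/5))*12)**2 = (220 - 2/5*12)**2 = (220 - 24/5)**2 = (1076/5)**2 = 1157776/25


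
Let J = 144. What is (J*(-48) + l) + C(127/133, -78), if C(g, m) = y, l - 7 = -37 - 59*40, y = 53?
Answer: -9249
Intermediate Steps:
l = -2390 (l = 7 + (-37 - 59*40) = 7 + (-37 - 2360) = 7 - 2397 = -2390)
C(g, m) = 53
(J*(-48) + l) + C(127/133, -78) = (144*(-48) - 2390) + 53 = (-6912 - 2390) + 53 = -9302 + 53 = -9249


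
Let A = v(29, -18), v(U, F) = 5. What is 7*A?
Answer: 35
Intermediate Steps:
A = 5
7*A = 7*5 = 35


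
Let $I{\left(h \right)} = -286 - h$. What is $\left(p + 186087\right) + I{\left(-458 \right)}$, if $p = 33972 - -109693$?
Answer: $329924$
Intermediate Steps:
$p = 143665$ ($p = 33972 + 109693 = 143665$)
$\left(p + 186087\right) + I{\left(-458 \right)} = \left(143665 + 186087\right) - -172 = 329752 + \left(-286 + 458\right) = 329752 + 172 = 329924$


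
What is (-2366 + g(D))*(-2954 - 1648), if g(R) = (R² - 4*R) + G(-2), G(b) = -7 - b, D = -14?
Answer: 9751638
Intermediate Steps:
g(R) = -5 + R² - 4*R (g(R) = (R² - 4*R) + (-7 - 1*(-2)) = (R² - 4*R) + (-7 + 2) = (R² - 4*R) - 5 = -5 + R² - 4*R)
(-2366 + g(D))*(-2954 - 1648) = (-2366 + (-5 + (-14)² - 4*(-14)))*(-2954 - 1648) = (-2366 + (-5 + 196 + 56))*(-4602) = (-2366 + 247)*(-4602) = -2119*(-4602) = 9751638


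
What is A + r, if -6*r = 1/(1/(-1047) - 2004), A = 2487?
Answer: 10436392435/4196378 ≈ 2487.0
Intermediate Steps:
r = 349/4196378 (r = -1/(6*(1/(-1047) - 2004)) = -1/(6*(-1/1047 - 2004)) = -1/(6*(-2098189/1047)) = -⅙*(-1047/2098189) = 349/4196378 ≈ 8.3167e-5)
A + r = 2487 + 349/4196378 = 10436392435/4196378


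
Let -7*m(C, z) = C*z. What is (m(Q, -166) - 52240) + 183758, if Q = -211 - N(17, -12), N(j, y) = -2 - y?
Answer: 883940/7 ≈ 1.2628e+5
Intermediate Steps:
Q = -221 (Q = -211 - (-2 - 1*(-12)) = -211 - (-2 + 12) = -211 - 1*10 = -211 - 10 = -221)
m(C, z) = -C*z/7
(m(Q, -166) - 52240) + 183758 = (-⅐*(-221)*(-166) - 52240) + 183758 = (-36686/7 - 52240) + 183758 = -402366/7 + 183758 = 883940/7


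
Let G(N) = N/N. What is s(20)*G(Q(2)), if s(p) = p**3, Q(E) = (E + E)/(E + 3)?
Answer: 8000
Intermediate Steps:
Q(E) = 2*E/(3 + E) (Q(E) = (2*E)/(3 + E) = 2*E/(3 + E))
G(N) = 1
s(20)*G(Q(2)) = 20**3*1 = 8000*1 = 8000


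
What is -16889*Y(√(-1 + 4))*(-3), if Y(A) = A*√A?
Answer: 50667*3^(¾) ≈ 1.1550e+5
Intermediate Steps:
Y(A) = A^(3/2)
-16889*Y(√(-1 + 4))*(-3) = -16889*(√(-1 + 4))^(3/2)*(-3) = -16889*(√3)^(3/2)*(-3) = -16889*3^(¾)*(-3) = -(-50667)*3^(¾) = 50667*3^(¾)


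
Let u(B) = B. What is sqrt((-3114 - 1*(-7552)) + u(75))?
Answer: sqrt(4513) ≈ 67.179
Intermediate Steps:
sqrt((-3114 - 1*(-7552)) + u(75)) = sqrt((-3114 - 1*(-7552)) + 75) = sqrt((-3114 + 7552) + 75) = sqrt(4438 + 75) = sqrt(4513)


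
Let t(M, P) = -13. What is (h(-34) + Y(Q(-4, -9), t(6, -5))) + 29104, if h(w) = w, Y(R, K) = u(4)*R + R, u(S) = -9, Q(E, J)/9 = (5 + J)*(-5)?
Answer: 27630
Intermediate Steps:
Q(E, J) = -225 - 45*J (Q(E, J) = 9*((5 + J)*(-5)) = 9*(-25 - 5*J) = -225 - 45*J)
Y(R, K) = -8*R (Y(R, K) = -9*R + R = -8*R)
(h(-34) + Y(Q(-4, -9), t(6, -5))) + 29104 = (-34 - 8*(-225 - 45*(-9))) + 29104 = (-34 - 8*(-225 + 405)) + 29104 = (-34 - 8*180) + 29104 = (-34 - 1440) + 29104 = -1474 + 29104 = 27630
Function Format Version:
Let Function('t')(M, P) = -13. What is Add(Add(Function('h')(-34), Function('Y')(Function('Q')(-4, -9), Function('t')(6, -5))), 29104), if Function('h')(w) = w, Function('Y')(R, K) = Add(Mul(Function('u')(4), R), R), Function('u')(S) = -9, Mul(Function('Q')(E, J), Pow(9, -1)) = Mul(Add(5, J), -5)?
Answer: 27630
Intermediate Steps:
Function('Q')(E, J) = Add(-225, Mul(-45, J)) (Function('Q')(E, J) = Mul(9, Mul(Add(5, J), -5)) = Mul(9, Add(-25, Mul(-5, J))) = Add(-225, Mul(-45, J)))
Function('Y')(R, K) = Mul(-8, R) (Function('Y')(R, K) = Add(Mul(-9, R), R) = Mul(-8, R))
Add(Add(Function('h')(-34), Function('Y')(Function('Q')(-4, -9), Function('t')(6, -5))), 29104) = Add(Add(-34, Mul(-8, Add(-225, Mul(-45, -9)))), 29104) = Add(Add(-34, Mul(-8, Add(-225, 405))), 29104) = Add(Add(-34, Mul(-8, 180)), 29104) = Add(Add(-34, -1440), 29104) = Add(-1474, 29104) = 27630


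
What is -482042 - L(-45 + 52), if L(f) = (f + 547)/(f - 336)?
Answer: -158591264/329 ≈ -4.8204e+5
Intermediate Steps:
L(f) = (547 + f)/(-336 + f)
-482042 - L(-45 + 52) = -482042 - (547 + (-45 + 52))/(-336 + (-45 + 52)) = -482042 - (547 + 7)/(-336 + 7) = -482042 - 554/(-329) = -482042 - (-1)*554/329 = -482042 - 1*(-554/329) = -482042 + 554/329 = -158591264/329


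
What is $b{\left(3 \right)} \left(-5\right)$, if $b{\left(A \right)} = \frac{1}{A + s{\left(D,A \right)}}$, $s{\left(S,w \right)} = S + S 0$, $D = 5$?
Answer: $- \frac{5}{8} \approx -0.625$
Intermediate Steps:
$s{\left(S,w \right)} = S$ ($s{\left(S,w \right)} = S + 0 = S$)
$b{\left(A \right)} = \frac{1}{5 + A}$ ($b{\left(A \right)} = \frac{1}{A + 5} = \frac{1}{5 + A}$)
$b{\left(3 \right)} \left(-5\right) = \frac{1}{5 + 3} \left(-5\right) = \frac{1}{8} \left(-5\right) = - \frac{5}{8}$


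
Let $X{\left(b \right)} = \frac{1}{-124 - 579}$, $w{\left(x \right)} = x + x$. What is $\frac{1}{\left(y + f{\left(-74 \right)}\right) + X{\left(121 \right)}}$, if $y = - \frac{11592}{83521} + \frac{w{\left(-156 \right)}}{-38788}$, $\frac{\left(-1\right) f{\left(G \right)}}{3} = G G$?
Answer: $- \frac{569361905311}{9353552633121403} \approx -6.0871 \cdot 10^{-5}$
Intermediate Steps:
$w{\left(x \right)} = 2 x$
$X{\left(b \right)} = - \frac{1}{703}$ ($X{\left(b \right)} = \frac{1}{-703} = - \frac{1}{703}$)
$f{\left(G \right)} = - 3 G^{2}$ ($f{\left(G \right)} = - 3 G G = - 3 G^{2}$)
$y = - \frac{105892986}{809903137}$ ($y = - \frac{11592}{83521} + \frac{2 \left(-156\right)}{-38788} = \left(-11592\right) \frac{1}{83521} - - \frac{78}{9697} = - \frac{11592}{83521} + \frac{78}{9697} = - \frac{105892986}{809903137} \approx -0.13075$)
$\frac{1}{\left(y + f{\left(-74 \right)}\right) + X{\left(121 \right)}} = \frac{1}{\left(- \frac{105892986}{809903137} - 3 \left(-74\right)^{2}\right) - \frac{1}{703}} = \frac{1}{\left(- \frac{105892986}{809903137} - 16428\right) - \frac{1}{703}} = \frac{1}{- \frac{13305194627622}{809903137} - \frac{1}{703}} = \frac{1}{- \frac{9353552633121403}{569361905311}} = - \frac{569361905311}{9353552633121403}$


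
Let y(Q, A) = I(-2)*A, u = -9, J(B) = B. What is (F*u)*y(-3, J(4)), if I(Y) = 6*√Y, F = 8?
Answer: -1728*I*√2 ≈ -2443.8*I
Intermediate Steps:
y(Q, A) = 6*I*A*√2 (y(Q, A) = (6*√(-2))*A = (6*(I*√2))*A = (6*I*√2)*A = 6*I*A*√2)
(F*u)*y(-3, J(4)) = (8*(-9))*(6*I*4*√2) = -1728*I*√2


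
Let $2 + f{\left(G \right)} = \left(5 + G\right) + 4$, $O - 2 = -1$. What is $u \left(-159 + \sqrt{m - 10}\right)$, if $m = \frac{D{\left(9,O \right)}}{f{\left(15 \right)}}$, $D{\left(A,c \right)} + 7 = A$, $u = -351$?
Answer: $55809 - \frac{351 i \sqrt{1199}}{11} \approx 55809.0 - 1104.9 i$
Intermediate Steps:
$O = 1$ ($O = 2 - 1 = 1$)
$f{\left(G \right)} = 7 + G$ ($f{\left(G \right)} = -2 + \left(\left(5 + G\right) + 4\right) = -2 + \left(9 + G\right) = 7 + G$)
$D{\left(A,c \right)} = -7 + A$
$m = \frac{1}{11}$ ($m = \frac{-7 + 9}{7 + 15} = \frac{2}{22} = 2 \cdot \frac{1}{22} = \frac{1}{11} \approx 0.090909$)
$u \left(-159 + \sqrt{m - 10}\right) = - 351 \left(-159 + \sqrt{\frac{1}{11} - 10}\right) = - 351 \left(-159 + \sqrt{- \frac{109}{11}}\right) = - 351 \left(-159 + \frac{i \sqrt{1199}}{11}\right) = 55809 - \frac{351 i \sqrt{1199}}{11}$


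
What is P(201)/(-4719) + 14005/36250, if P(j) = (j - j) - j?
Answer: 4891723/11404250 ≈ 0.42894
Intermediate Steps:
P(j) = -j (P(j) = 0 - j = -j)
P(201)/(-4719) + 14005/36250 = -1*201/(-4719) + 14005/36250 = -201*(-1/4719) + 14005*(1/36250) = 67/1573 + 2801/7250 = 4891723/11404250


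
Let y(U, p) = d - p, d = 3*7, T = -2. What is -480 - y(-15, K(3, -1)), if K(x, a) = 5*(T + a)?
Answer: -516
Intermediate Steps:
K(x, a) = -10 + 5*a (K(x, a) = 5*(-2 + a) = -10 + 5*a)
d = 21
y(U, p) = 21 - p
-480 - y(-15, K(3, -1)) = -480 - (21 - (-10 + 5*(-1))) = -480 - (21 - (-10 - 5)) = -480 - (21 - 1*(-15)) = -480 - (21 + 15) = -480 - 1*36 = -480 - 36 = -516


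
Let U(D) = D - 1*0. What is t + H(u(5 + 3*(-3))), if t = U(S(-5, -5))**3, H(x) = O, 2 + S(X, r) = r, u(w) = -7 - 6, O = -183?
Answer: -526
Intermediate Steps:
u(w) = -13
S(X, r) = -2 + r
H(x) = -183
U(D) = D (U(D) = D + 0 = D)
t = -343 (t = (-2 - 5)**3 = (-7)**3 = -343)
t + H(u(5 + 3*(-3))) = -343 - 183 = -526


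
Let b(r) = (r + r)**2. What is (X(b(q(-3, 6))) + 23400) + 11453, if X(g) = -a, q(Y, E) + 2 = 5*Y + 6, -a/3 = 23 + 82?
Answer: 35168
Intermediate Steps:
a = -315 (a = -3*(23 + 82) = -3*105 = -315)
q(Y, E) = 4 + 5*Y (q(Y, E) = -2 + (5*Y + 6) = -2 + (6 + 5*Y) = 4 + 5*Y)
b(r) = 4*r**2 (b(r) = (2*r)**2 = 4*r**2)
X(g) = 315 (X(g) = -1*(-315) = 315)
(X(b(q(-3, 6))) + 23400) + 11453 = (315 + 23400) + 11453 = 23715 + 11453 = 35168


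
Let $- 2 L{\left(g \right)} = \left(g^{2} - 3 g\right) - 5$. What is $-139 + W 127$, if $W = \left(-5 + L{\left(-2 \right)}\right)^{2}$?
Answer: $\frac{28019}{4} \approx 7004.8$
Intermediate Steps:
$L{\left(g \right)} = \frac{5}{2} - \frac{g^{2}}{2} + \frac{3 g}{2}$ ($L{\left(g \right)} = - \frac{\left(g^{2} - 3 g\right) - 5}{2} = - \frac{-5 + g^{2} - 3 g}{2} = \frac{5}{2} - \frac{g^{2}}{2} + \frac{3 g}{2}$)
$W = \frac{225}{4}$ ($W = \left(-5 + \left(\frac{5}{2} - \frac{\left(-2\right)^{2}}{2} + \frac{3}{2} \left(-2\right)\right)\right)^{2} = \left(-5 - \frac{5}{2}\right)^{2} = \left(- \frac{15}{2}\right)^{2} = \frac{225}{4} \approx 56.25$)
$-139 + W 127 = -139 + \frac{225}{4} \cdot 127 = -139 + \frac{28575}{4} = \frac{28019}{4}$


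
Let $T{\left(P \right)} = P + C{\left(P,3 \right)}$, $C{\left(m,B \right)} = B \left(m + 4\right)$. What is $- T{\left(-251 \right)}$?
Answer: $992$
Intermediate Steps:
$C{\left(m,B \right)} = B \left(4 + m\right)$
$T{\left(P \right)} = 12 + 4 P$ ($T{\left(P \right)} = P + 3 \left(4 + P\right) = P + \left(12 + 3 P\right) = 12 + 4 P$)
$- T{\left(-251 \right)} = - (12 + 4 \left(-251\right)) = - (12 - 1004) = \left(-1\right) \left(-992\right) = 992$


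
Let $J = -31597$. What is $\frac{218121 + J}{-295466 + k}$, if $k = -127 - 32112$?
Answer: $- \frac{186524}{327705} \approx -0.56918$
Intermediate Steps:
$k = -32239$ ($k = -127 - 32112 = -32239$)
$\frac{218121 + J}{-295466 + k} = \frac{218121 - 31597}{-295466 - 32239} = \frac{186524}{-327705} = 186524 \left(- \frac{1}{327705}\right) = - \frac{186524}{327705}$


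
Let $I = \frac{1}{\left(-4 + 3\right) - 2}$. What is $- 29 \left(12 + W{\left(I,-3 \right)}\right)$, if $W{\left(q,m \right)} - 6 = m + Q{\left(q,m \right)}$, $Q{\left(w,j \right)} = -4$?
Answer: $-319$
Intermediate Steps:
$I = - \frac{1}{3}$ ($I = \frac{1}{-1 - 2} = \frac{1}{-3} = - \frac{1}{3} \approx -0.33333$)
$W{\left(q,m \right)} = 2 + m$ ($W{\left(q,m \right)} = 6 + \left(m - 4\right) = 6 + \left(-4 + m\right) = 2 + m$)
$- 29 \left(12 + W{\left(I,-3 \right)}\right) = - 29 \left(12 + \left(2 - 3\right)\right) = - 29 \left(12 - 1\right) = \left(-29\right) 11 = -319$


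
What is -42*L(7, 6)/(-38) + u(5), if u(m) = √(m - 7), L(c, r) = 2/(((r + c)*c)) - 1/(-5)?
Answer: 303/1235 + I*√2 ≈ 0.24534 + 1.4142*I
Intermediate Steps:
L(c, r) = ⅕ + 2/(c*(c + r)) (L(c, r) = 2/(((c + r)*c)) - 1*(-⅕) = 2/((c*(c + r))) + ⅕ = 2*(1/(c*(c + r))) + ⅕ = 2/(c*(c + r)) + ⅕ = ⅕ + 2/(c*(c + r)))
u(m) = √(-7 + m)
-42*L(7, 6)/(-38) + u(5) = -42*(⅕)*(10 + 7² + 7*6)/(7*(7 + 6))/(-38) + √(-7 + 5) = -42*(⅕)*(⅐)*(10 + 49 + 42)/13*(-1)/38 + √(-2) = -42*(⅕)*(⅐)*(1/13)*101*(-1)/38 + I*√2 = -606*(-1)/(65*38) + I*√2 = -42*(-101/17290) + I*√2 = 303/1235 + I*√2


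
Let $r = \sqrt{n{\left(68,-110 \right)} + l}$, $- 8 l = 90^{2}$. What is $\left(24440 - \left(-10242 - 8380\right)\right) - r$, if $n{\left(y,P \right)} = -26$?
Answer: $43062 - \frac{i \sqrt{4154}}{2} \approx 43062.0 - 32.226 i$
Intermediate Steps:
$l = - \frac{2025}{2}$ ($l = - \frac{90^{2}}{8} = \left(- \frac{1}{8}\right) 8100 = - \frac{2025}{2} \approx -1012.5$)
$r = \frac{i \sqrt{4154}}{2}$ ($r = \sqrt{-26 - \frac{2025}{2}} = \sqrt{- \frac{2077}{2}} = \frac{i \sqrt{4154}}{2} \approx 32.226 i$)
$\left(24440 - \left(-10242 - 8380\right)\right) - r = \left(24440 - \left(-10242 - 8380\right)\right) - \frac{i \sqrt{4154}}{2} = \left(24440 - -18622\right) - \frac{i \sqrt{4154}}{2} = \left(24440 + 18622\right) - \frac{i \sqrt{4154}}{2} = 43062 - \frac{i \sqrt{4154}}{2}$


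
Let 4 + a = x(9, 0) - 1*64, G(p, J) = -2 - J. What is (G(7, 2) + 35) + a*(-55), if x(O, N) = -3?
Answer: 3936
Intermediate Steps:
a = -71 (a = -4 + (-3 - 1*64) = -4 + (-3 - 64) = -4 - 67 = -71)
(G(7, 2) + 35) + a*(-55) = ((-2 - 1*2) + 35) - 71*(-55) = ((-2 - 2) + 35) + 3905 = (-4 + 35) + 3905 = 31 + 3905 = 3936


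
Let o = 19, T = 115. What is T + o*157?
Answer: 3098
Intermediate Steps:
T + o*157 = 115 + 19*157 = 115 + 2983 = 3098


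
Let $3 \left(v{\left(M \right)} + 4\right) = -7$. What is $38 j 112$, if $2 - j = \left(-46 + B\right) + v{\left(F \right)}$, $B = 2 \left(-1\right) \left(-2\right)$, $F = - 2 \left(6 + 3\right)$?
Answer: $\frac{642656}{3} \approx 2.1422 \cdot 10^{5}$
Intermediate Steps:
$F = -18$ ($F = \left(-2\right) 9 = -18$)
$B = 4$ ($B = \left(-2\right) \left(-2\right) = 4$)
$v{\left(M \right)} = - \frac{19}{3}$ ($v{\left(M \right)} = -4 + \frac{1}{3} \left(-7\right) = -4 - \frac{7}{3} = - \frac{19}{3}$)
$j = \frac{151}{3}$ ($j = 2 - \left(\left(-46 + 4\right) - \frac{19}{3}\right) = 2 - \left(-42 - \frac{19}{3}\right) = 2 - - \frac{145}{3} = 2 + \frac{145}{3} = \frac{151}{3} \approx 50.333$)
$38 j 112 = 38 \cdot \frac{151}{3} \cdot 112 = \frac{5738}{3} \cdot 112 = \frac{642656}{3}$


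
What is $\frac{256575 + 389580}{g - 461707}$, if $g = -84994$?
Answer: $- \frac{646155}{546701} \approx -1.1819$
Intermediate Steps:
$\frac{256575 + 389580}{g - 461707} = \frac{256575 + 389580}{-84994 - 461707} = \frac{646155}{-546701} = 646155 \left(- \frac{1}{546701}\right) = - \frac{646155}{546701}$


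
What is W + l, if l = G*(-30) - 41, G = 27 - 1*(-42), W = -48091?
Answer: -50202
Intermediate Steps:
G = 69 (G = 27 + 42 = 69)
l = -2111 (l = 69*(-30) - 41 = -2070 - 41 = -2111)
W + l = -48091 - 2111 = -50202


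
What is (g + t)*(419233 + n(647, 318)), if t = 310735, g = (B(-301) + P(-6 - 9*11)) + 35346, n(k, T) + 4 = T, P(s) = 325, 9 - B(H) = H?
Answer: 145463657652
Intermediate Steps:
B(H) = 9 - H
n(k, T) = -4 + T
g = 35981 (g = ((9 - 1*(-301)) + 325) + 35346 = ((9 + 301) + 325) + 35346 = (310 + 325) + 35346 = 635 + 35346 = 35981)
(g + t)*(419233 + n(647, 318)) = (35981 + 310735)*(419233 + (-4 + 318)) = 346716*(419233 + 314) = 346716*419547 = 145463657652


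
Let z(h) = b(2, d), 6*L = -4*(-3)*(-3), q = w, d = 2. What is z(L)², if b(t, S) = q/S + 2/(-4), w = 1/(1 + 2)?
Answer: ⅑ ≈ 0.11111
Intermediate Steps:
w = ⅓ (w = 1/3 = ⅓ ≈ 0.33333)
q = ⅓ ≈ 0.33333
L = -6 (L = (-4*(-3)*(-3))/6 = (12*(-3))/6 = (⅙)*(-36) = -6)
b(t, S) = -½ + 1/(3*S) (b(t, S) = 1/(3*S) + 2/(-4) = 1/(3*S) + 2*(-¼) = 1/(3*S) - ½ = -½ + 1/(3*S))
z(h) = -⅓ (z(h) = (⅙)*(2 - 3*2)/2 = (⅙)*(½)*(2 - 6) = (⅙)*(½)*(-4) = -⅓)
z(L)² = (-⅓)² = ⅑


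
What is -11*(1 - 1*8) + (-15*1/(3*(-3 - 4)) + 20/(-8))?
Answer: 1053/14 ≈ 75.214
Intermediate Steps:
-11*(1 - 1*8) + (-15*1/(3*(-3 - 4)) + 20/(-8)) = -11*(1 - 8) + (-15/((-7*3)) + 20*(-⅛)) = -11*(-7) + (-15/(-21) - 5/2) = 77 + (-15*(-1/21) - 5/2) = 77 + (5/7 - 5/2) = 77 - 25/14 = 1053/14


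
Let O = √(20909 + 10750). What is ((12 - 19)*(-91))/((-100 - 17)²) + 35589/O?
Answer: 49/1053 + 11863*√31659/10553 ≈ 200.06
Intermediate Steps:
O = √31659 ≈ 177.93
((12 - 19)*(-91))/((-100 - 17)²) + 35589/O = ((12 - 19)*(-91))/((-100 - 17)²) + 35589/(√31659) = (-7*(-91))/((-117)²) + 35589*(√31659/31659) = 637/13689 + 11863*√31659/10553 = 637*(1/13689) + 11863*√31659/10553 = 49/1053 + 11863*√31659/10553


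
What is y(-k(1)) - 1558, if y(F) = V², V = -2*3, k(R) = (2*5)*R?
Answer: -1522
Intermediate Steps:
k(R) = 10*R
V = -6
y(F) = 36 (y(F) = (-6)² = 36)
y(-k(1)) - 1558 = 36 - 1558 = -1522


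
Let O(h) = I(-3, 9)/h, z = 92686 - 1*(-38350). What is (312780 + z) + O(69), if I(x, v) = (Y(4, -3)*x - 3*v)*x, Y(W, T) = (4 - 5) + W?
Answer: 10207804/23 ≈ 4.4382e+5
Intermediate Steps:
z = 131036 (z = 92686 + 38350 = 131036)
Y(W, T) = -1 + W
I(x, v) = x*(-3*v + 3*x) (I(x, v) = ((-1 + 4)*x - 3*v)*x = (3*x - 3*v)*x = (-3*v + 3*x)*x = x*(-3*v + 3*x))
O(h) = 108/h (O(h) = (3*(-3)*(-3 - 1*9))/h = (3*(-3)*(-3 - 9))/h = (3*(-3)*(-12))/h = 108/h)
(312780 + z) + O(69) = (312780 + 131036) + 108/69 = 443816 + 108*(1/69) = 443816 + 36/23 = 10207804/23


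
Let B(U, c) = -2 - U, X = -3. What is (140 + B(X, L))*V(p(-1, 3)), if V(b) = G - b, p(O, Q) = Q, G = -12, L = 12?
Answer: -2115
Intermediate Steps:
V(b) = -12 - b
(140 + B(X, L))*V(p(-1, 3)) = (140 + (-2 - 1*(-3)))*(-12 - 1*3) = (140 + (-2 + 3))*(-12 - 3) = (140 + 1)*(-15) = 141*(-15) = -2115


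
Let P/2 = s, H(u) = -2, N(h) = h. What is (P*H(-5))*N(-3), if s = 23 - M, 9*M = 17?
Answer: 760/3 ≈ 253.33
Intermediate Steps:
M = 17/9 (M = (⅑)*17 = 17/9 ≈ 1.8889)
s = 190/9 (s = 23 - 1*17/9 = 23 - 17/9 = 190/9 ≈ 21.111)
P = 380/9 (P = 2*(190/9) = 380/9 ≈ 42.222)
(P*H(-5))*N(-3) = ((380/9)*(-2))*(-3) = -760/9*(-3) = 760/3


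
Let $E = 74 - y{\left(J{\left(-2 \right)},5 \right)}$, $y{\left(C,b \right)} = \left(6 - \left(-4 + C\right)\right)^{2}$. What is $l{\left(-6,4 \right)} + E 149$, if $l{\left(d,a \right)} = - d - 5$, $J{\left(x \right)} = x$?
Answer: $-10429$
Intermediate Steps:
$y{\left(C,b \right)} = \left(10 - C\right)^{2}$
$E = -70$ ($E = 74 - \left(-10 - 2\right)^{2} = 74 - \left(-12\right)^{2} = 74 - 144 = -70$)
$l{\left(d,a \right)} = -5 - d$
$l{\left(-6,4 \right)} + E 149 = \left(-5 - -6\right) - 10430 = \left(-5 + 6\right) - 10430 = 1 - 10430 = -10429$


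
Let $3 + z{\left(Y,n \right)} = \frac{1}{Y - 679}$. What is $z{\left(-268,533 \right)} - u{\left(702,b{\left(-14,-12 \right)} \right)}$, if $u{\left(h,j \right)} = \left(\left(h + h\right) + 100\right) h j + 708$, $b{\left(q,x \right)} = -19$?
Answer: $\frac{18996480026}{947} \approx 2.006 \cdot 10^{7}$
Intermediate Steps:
$z{\left(Y,n \right)} = -3 + \frac{1}{-679 + Y}$ ($z{\left(Y,n \right)} = -3 + \frac{1}{Y - 679} = -3 + \frac{1}{-679 + Y}$)
$u{\left(h,j \right)} = 708 + h j \left(100 + 2 h\right)$ ($u{\left(h,j \right)} = \left(2 h + 100\right) h j + 708 = \left(100 + 2 h\right) h j + 708 = h \left(100 + 2 h\right) j + 708 = h j \left(100 + 2 h\right) + 708 = 708 + h j \left(100 + 2 h\right)$)
$z{\left(-268,533 \right)} - u{\left(702,b{\left(-14,-12 \right)} \right)} = \frac{2038 - -804}{-679 - 268} - \left(708 + 2 \left(-19\right) 702^{2} + 100 \cdot 702 \left(-19\right)\right) = \frac{2038 + 804}{-947} - \left(708 + 2 \left(-19\right) 492804 - 1333800\right) = \left(- \frac{1}{947}\right) 2842 - \left(708 - 18726552 - 1333800\right) = - \frac{2842}{947} - -20059644 = - \frac{2842}{947} + 20059644 = \frac{18996480026}{947}$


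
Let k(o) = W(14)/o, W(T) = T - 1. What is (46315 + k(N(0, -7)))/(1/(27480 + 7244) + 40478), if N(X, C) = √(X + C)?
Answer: 1608242060/1405558073 - 451412*I*√7/9838906511 ≈ 1.1442 - 0.00012139*I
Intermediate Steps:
N(X, C) = √(C + X)
W(T) = -1 + T
k(o) = 13/o (k(o) = (-1 + 14)/o = 13/o)
(46315 + k(N(0, -7)))/(1/(27480 + 7244) + 40478) = (46315 + 13/(√(-7 + 0)))/(1/(27480 + 7244) + 40478) = (46315 + 13/(√(-7)))/(1/34724 + 40478) = (46315 + 13/((I*√7)))/(1/34724 + 40478) = (46315 + 13*(-I*√7/7))/(1405558073/34724) = (46315 - 13*I*√7/7)*(34724/1405558073) = 1608242060/1405558073 - 451412*I*√7/9838906511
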